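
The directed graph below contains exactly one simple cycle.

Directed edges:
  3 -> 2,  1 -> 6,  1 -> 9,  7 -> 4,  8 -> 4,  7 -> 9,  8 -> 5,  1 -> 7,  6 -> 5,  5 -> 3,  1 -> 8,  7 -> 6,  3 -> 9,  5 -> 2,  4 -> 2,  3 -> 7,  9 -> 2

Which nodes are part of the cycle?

DFS with gray/black marking from 7:
7 gray
  4 gray
    2 gray
    2 black
  4 black
  6 gray
    5 gray
      5→2: 2 black — skip
      3 gray
        3→2: 2 black — skip
        9 gray
          9→2: 2 black — skip
        9 black
        3→7: 7 is gray → back edge
Back edge closes the cycle 7 → 6 → 5 → 3 → 7; its vertices are {3, 5, 6, 7}.

3, 5, 6, 7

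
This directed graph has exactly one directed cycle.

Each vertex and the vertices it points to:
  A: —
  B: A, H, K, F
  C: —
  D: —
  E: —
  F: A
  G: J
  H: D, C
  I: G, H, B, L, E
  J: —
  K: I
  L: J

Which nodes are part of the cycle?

DFS with gray/black marking from I:
I gray
  G gray
    J gray
    J black
  G black
  H gray
    D gray
    D black
    C gray
    C black
  H black
  B gray
    A gray
    A black
    B→H: H black — skip
    K gray
      K→I: I is gray → back edge
Back edge closes the cycle I → B → K → I; its vertices are {B, I, K}.

B, I, K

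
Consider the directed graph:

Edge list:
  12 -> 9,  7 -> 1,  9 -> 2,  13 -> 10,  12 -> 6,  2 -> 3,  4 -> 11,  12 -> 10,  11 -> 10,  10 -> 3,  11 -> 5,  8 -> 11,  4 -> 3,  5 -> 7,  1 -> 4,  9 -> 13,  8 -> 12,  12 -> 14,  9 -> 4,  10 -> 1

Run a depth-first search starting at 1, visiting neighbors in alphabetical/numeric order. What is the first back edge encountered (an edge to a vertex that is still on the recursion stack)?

DFS from 1 (visiting neighbors in alphabetical/numeric order); mark gray on enter, black on exit:
1 gray
  4 gray
    3 gray
    3 black
    11 gray
      5 gray
        7 gray
          7→1: 1 is gray → back edge
First back edge: 7 → 1.

7→1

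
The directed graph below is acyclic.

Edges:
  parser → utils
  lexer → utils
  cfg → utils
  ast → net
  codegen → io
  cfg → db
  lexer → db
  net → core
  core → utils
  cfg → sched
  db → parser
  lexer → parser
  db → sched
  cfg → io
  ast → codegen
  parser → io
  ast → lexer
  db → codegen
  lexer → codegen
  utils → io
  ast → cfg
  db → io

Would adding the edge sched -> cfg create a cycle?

Yes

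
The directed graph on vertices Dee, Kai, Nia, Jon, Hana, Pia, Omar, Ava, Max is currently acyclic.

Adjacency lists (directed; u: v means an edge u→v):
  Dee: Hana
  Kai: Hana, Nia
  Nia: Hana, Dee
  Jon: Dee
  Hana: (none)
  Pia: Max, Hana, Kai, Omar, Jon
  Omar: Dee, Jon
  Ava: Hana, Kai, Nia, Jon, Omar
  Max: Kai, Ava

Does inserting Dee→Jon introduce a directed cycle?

Yes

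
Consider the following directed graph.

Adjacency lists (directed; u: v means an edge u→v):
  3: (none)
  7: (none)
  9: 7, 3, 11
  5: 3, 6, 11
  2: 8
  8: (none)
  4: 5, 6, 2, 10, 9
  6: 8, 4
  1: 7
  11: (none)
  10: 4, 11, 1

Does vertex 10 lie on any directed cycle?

10 is on a cycle iff 10 can reach itself via ≥1 edge.
10 → 4 → 10 — yes.

Yes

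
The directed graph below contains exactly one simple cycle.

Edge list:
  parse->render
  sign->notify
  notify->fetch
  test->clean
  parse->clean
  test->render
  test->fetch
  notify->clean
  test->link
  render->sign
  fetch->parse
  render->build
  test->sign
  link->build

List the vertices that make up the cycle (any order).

sign, fetch, parse, notify, render

DFS with gray/black marking from fetch:
fetch gray
  parse gray
    clean gray
    clean black
    render gray
      build gray
      build black
      sign gray
        notify gray
          notify→fetch: fetch is gray → back edge
Back edge closes the cycle fetch → parse → render → sign → notify → fetch; its vertices are {sign, fetch, parse, notify, render}.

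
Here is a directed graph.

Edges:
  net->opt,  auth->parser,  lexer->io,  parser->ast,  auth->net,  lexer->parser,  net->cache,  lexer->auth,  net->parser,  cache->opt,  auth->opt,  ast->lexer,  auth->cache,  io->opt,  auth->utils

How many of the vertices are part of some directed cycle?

A vertex is on a directed cycle iff it belongs to a strongly connected component of size ≥ 2 (or has a self-loop).
The vertices on cycles are {ast, net, auth, lexer, parser} — 5 in total.

5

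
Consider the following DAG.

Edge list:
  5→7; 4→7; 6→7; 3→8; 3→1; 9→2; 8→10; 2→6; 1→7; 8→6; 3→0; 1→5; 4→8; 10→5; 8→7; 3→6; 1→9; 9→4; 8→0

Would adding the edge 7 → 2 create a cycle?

Yes

Adding 7→2 creates a cycle iff 2 can already reach 7.
Path from 2: 2 → 6 → 7.
So 2 → … → 7 → 2 is a cycle.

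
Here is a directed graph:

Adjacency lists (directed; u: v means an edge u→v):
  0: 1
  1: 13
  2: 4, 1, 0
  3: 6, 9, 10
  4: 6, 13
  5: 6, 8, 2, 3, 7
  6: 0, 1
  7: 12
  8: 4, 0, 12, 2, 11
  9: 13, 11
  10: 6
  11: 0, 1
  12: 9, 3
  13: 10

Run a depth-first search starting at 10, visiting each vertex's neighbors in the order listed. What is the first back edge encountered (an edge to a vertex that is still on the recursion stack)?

DFS from 10 (visiting each vertex's neighbors in the order listed); mark gray on enter, black on exit:
10 gray
  6 gray
    0 gray
      1 gray
        13 gray
          13→10: 10 is gray → back edge
First back edge: 13 → 10.

13->10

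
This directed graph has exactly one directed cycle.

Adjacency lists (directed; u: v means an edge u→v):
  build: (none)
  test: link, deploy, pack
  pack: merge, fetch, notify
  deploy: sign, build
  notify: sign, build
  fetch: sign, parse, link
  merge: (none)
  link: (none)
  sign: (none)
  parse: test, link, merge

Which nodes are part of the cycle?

DFS with gray/black marking from test:
test gray
  link gray
  link black
  deploy gray
    sign gray
    sign black
    build gray
    build black
  deploy black
  pack gray
    merge gray
    merge black
    fetch gray
      fetch→sign: sign black — skip
      parse gray
        parse→test: test is gray → back edge
Back edge closes the cycle test → pack → fetch → parse → test; its vertices are {pack, test, fetch, parse}.

pack, test, fetch, parse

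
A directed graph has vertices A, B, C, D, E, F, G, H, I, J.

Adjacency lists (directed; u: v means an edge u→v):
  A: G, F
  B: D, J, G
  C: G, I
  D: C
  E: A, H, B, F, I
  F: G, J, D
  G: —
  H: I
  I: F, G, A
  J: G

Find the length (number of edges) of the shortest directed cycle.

4

For each vertex v, BFS finds the shortest path from v back to v.
The shortest such closed walk is F → D → C → I → F, length 4.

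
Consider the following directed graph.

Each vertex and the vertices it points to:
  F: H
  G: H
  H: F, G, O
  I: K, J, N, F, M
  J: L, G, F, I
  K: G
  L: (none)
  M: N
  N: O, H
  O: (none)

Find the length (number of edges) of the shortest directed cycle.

For each vertex v, BFS finds the shortest path from v back to v.
The shortest such closed walk is I → J → I, length 2.

2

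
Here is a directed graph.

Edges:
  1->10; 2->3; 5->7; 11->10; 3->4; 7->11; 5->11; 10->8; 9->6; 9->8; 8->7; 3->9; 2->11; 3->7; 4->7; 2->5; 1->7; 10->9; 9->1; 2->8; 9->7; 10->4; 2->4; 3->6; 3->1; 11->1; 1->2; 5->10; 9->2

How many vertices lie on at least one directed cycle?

A vertex is on a directed cycle iff it belongs to a strongly connected component of size ≥ 2 (or has a self-loop).
The vertices on cycles are {1, 2, 3, 4, 5, 7, 8, 9, 10, 11} — 10 in total.

10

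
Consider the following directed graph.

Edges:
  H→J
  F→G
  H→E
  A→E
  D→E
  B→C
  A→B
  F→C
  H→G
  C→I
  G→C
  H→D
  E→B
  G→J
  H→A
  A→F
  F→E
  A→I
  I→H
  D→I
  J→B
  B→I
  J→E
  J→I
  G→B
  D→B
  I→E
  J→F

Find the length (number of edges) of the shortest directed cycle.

For each vertex v, BFS finds the shortest path from v back to v.
The shortest such closed walk is H → D → I → H, length 3.

3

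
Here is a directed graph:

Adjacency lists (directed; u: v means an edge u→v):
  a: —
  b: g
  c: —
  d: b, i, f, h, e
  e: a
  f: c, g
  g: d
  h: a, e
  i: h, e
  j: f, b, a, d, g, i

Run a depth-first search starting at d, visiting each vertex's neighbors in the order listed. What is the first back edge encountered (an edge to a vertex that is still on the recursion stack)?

DFS from d (visiting each vertex's neighbors in the order listed); mark gray on enter, black on exit:
d gray
  b gray
    g gray
      g→d: d is gray → back edge
First back edge: g → d.

g->d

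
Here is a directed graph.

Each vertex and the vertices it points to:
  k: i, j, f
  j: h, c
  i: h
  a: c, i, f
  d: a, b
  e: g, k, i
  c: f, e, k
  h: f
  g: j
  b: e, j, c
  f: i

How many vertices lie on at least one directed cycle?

8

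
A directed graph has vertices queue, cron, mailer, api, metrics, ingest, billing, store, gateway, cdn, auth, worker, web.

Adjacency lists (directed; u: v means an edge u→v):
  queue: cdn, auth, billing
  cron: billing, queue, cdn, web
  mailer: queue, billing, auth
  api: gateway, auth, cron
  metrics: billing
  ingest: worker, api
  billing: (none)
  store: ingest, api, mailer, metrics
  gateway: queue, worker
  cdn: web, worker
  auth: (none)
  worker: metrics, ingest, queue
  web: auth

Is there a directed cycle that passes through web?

web lies on a cycle iff there is a path from web back to itself.
Exploring from web, it never reaches itself; equivalently, its strongly connected component is a singleton.

No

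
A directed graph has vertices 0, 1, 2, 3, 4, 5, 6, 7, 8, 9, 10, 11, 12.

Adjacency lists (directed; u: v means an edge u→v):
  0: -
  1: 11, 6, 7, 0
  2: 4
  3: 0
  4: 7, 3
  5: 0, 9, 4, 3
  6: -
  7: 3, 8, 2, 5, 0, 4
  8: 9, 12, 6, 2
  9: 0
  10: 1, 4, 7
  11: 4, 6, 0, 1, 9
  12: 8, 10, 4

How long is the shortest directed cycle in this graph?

2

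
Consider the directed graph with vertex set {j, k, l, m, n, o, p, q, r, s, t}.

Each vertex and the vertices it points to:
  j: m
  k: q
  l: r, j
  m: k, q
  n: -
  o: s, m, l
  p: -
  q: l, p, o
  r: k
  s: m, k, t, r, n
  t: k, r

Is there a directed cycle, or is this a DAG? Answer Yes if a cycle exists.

Yes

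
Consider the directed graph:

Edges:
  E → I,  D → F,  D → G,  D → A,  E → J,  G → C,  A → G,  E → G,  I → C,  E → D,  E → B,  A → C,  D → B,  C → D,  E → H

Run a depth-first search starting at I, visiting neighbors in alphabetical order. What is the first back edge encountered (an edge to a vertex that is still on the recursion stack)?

DFS from I (visiting neighbors in alphabetical order); mark gray on enter, black on exit:
I gray
  C gray
    D gray
      A gray
        A→C: C is gray → back edge
First back edge: A → C.

A→C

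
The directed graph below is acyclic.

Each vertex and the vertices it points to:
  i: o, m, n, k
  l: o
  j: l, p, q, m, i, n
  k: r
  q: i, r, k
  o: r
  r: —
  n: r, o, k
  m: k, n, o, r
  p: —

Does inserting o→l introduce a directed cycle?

Yes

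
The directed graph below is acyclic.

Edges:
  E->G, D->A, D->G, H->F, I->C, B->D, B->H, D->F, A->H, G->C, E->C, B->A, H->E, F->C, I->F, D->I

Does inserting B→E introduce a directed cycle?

No

Adding B→E creates a cycle iff E can already reach B.
Explore from E: no path reaches B. The graph stays acyclic.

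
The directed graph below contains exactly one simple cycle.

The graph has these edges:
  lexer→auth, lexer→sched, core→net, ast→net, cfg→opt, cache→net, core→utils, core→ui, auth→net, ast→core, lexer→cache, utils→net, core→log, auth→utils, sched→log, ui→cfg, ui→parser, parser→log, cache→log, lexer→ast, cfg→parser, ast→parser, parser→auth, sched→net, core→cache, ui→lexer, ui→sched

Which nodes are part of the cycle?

ui, ast, core, lexer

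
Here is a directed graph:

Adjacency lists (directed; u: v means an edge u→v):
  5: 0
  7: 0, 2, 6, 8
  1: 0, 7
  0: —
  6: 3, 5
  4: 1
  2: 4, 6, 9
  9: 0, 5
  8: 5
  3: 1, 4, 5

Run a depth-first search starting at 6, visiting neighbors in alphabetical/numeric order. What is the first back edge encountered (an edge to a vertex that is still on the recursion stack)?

DFS from 6 (visiting neighbors in alphabetical/numeric order); mark gray on enter, black on exit:
6 gray
  3 gray
    1 gray
      0 gray
      0 black
      7 gray
        7→0: 0 black — skip
        2 gray
          4 gray
            4→1: 1 is gray → back edge
First back edge: 4 → 1.

4→1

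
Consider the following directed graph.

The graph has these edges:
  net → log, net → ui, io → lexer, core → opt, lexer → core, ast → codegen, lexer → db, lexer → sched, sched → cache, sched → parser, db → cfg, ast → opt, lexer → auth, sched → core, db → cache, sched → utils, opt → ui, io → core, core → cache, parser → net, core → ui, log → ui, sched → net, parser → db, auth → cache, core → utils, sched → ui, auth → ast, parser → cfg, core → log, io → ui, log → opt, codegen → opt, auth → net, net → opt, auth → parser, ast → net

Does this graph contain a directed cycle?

DFS with white/gray/black marking, starting from cfg:
cfg gray
cfg black
core gray
  ui gray
  ui black
  cache gray
  cache black
  log gray
    log→ui: ui black — skip
    opt gray
      opt→ui: ui black — skip
    opt black
  log black
  core→opt: opt black — skip
  utils gray
  utils black
core black
auth gray
  parser gray
    parser→cfg: cfg black — skip
    db gray
      db→cfg: cfg black — skip
      db→cache: cache black — skip
    db black
    net gray
      net→ui: ui black — skip
      net→log: log black — skip
      net→opt: opt black — skip
    net black
  parser black
  auth→cache: cache black — skip
  ast gray
    ast→net: net black — skip
    ast→opt: opt black — skip
    codegen gray
      codegen→opt: opt black — skip
    codegen black
  ast black
  auth→net: net black — skip
auth black
lexer gray
  lexer→db: db black — skip
  lexer→auth: auth black — skip
  sched gray
    sched→ui: ui black — skip
    sched→utils: utils black — skip
    sched→parser: parser black — skip
    sched→net: net black — skip
    sched→cache: cache black — skip
    sched→core: core black — skip
  sched black
  lexer→core: core black — skip
lexer black
io gray
  io→core: core black — skip
  io→ui: ui black — skip
  io→lexer: lexer black — skip
io black
Every edge goes to a white or black vertex — no back edge, so the graph is acyclic.

No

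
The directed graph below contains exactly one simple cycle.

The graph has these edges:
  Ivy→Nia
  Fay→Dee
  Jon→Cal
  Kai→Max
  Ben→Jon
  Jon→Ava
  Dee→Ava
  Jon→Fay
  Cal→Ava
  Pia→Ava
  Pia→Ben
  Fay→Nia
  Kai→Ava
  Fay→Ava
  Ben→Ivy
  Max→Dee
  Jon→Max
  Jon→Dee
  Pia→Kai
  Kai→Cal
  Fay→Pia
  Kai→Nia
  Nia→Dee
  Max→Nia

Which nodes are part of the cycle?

DFS with gray/black marking from Pia:
Pia gray
  Ava gray
  Ava black
  Ben gray
    Ivy gray
      Nia gray
        Dee gray
          Dee→Ava: Ava black — skip
        Dee black
      Nia black
    Ivy black
    Jon gray
      Jon→Ava: Ava black — skip
      Cal gray
        Cal→Ava: Ava black — skip
      Cal black
      Max gray
        Max→Nia: Nia black — skip
        Max→Dee: Dee black — skip
      Max black
      Jon→Dee: Dee black — skip
      Fay gray
        Fay→Ava: Ava black — skip
        Fay→Nia: Nia black — skip
        Fay→Pia: Pia is gray → back edge
Back edge closes the cycle Pia → Ben → Jon → Fay → Pia; its vertices are {Ben, Fay, Jon, Pia}.

Ben, Fay, Jon, Pia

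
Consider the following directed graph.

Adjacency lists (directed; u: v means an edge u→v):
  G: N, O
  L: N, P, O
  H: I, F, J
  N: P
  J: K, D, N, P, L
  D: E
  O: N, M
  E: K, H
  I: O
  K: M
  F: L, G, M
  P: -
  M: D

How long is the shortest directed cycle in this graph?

4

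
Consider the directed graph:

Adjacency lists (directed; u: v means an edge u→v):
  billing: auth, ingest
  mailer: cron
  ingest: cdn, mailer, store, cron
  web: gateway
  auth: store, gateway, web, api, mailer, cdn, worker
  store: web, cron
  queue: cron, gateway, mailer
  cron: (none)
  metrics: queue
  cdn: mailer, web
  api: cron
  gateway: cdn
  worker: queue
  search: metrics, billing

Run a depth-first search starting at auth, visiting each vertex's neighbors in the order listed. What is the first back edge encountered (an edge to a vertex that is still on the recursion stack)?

cdn->web

DFS from auth (visiting each vertex's neighbors in the order listed); mark gray on enter, black on exit:
auth gray
  store gray
    web gray
      gateway gray
        cdn gray
          mailer gray
            cron gray
            cron black
          mailer black
          cdn→web: web is gray → back edge
First back edge: cdn → web.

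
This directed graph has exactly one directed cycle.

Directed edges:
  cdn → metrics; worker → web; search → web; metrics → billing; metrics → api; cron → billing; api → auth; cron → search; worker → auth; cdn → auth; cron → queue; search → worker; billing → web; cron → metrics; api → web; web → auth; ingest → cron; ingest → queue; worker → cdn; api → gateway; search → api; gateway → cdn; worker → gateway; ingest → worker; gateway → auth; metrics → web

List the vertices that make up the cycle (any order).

DFS with gray/black marking from metrics:
metrics gray
  web gray
    auth gray
    auth black
  web black
  api gray
    api→web: web black — skip
    gateway gray
      gateway→auth: auth black — skip
      cdn gray
        cdn→metrics: metrics is gray → back edge
Back edge closes the cycle metrics → api → gateway → cdn → metrics; its vertices are {api, cdn, gateway, metrics}.

api, cdn, gateway, metrics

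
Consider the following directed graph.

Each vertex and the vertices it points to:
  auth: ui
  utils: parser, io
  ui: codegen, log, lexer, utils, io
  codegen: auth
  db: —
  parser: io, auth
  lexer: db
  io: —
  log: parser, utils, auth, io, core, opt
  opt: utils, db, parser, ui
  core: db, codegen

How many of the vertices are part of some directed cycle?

A vertex is on a directed cycle iff it belongs to a strongly connected component of size ≥ 2 (or has a self-loop).
The vertices on cycles are {ui, log, opt, auth, core, utils, parser, codegen} — 8 in total.

8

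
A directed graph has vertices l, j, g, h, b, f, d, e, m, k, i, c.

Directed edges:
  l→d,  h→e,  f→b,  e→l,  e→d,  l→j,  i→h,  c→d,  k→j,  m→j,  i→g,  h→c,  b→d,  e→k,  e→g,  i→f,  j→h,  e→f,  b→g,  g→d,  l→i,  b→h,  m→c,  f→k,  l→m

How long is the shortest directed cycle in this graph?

4

For each vertex v, BFS finds the shortest path from v back to v.
The shortest such closed walk is l → j → h → e → l, length 4.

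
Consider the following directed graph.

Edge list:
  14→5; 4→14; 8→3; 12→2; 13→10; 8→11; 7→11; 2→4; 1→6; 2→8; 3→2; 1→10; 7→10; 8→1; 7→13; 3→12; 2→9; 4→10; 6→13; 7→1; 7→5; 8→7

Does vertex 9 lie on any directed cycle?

9 lies on a cycle iff there is a path from 9 back to itself.
Exploring from 9, it never reaches itself; equivalently, its strongly connected component is a singleton.

No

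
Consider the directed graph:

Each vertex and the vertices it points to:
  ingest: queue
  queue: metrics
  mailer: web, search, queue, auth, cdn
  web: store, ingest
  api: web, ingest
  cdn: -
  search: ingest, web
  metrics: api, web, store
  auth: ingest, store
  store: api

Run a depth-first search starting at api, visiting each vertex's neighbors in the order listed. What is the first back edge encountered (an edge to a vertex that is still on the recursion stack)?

DFS from api (visiting each vertex's neighbors in the order listed); mark gray on enter, black on exit:
api gray
  web gray
    store gray
      store→api: api is gray → back edge
First back edge: store → api.

store->api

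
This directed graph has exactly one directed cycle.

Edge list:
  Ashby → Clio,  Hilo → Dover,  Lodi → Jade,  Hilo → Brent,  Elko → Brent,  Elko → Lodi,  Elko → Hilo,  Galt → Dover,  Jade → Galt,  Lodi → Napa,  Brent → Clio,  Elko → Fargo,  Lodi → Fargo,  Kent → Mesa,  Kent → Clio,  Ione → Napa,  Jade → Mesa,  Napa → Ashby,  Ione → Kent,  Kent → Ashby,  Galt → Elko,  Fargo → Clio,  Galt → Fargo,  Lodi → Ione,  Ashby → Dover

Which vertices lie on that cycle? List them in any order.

Elko, Galt, Jade, Lodi

DFS with gray/black marking from Jade:
Jade gray
  Galt gray
    Elko gray
      Lodi gray
        Lodi→Jade: Jade is gray → back edge
Back edge closes the cycle Jade → Galt → Elko → Lodi → Jade; its vertices are {Elko, Galt, Jade, Lodi}.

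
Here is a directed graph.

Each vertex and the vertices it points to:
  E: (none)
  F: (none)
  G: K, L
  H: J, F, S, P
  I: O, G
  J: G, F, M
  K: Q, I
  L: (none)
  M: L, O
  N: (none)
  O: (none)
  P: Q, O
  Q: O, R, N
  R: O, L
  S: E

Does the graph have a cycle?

Yes

DFS with white/gray/black marking, starting from G:
G gray
  K gray
    Q gray
      O gray
      O black
      R gray
        R→O: O black — skip
        L gray
        L black
      R black
      N gray
      N black
    Q black
    I gray
      I→O: O black — skip
      I→G: G is gray → back edge
Back edge found, so a cycle exists: G → K → I → G.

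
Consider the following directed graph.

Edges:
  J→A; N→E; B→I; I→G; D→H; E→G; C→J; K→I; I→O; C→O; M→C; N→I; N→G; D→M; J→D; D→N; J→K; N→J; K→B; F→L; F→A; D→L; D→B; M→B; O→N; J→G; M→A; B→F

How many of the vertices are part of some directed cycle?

9

A vertex is on a directed cycle iff it belongs to a strongly connected component of size ≥ 2 (or has a self-loop).
The vertices on cycles are {B, C, D, I, J, K, M, N, O} — 9 in total.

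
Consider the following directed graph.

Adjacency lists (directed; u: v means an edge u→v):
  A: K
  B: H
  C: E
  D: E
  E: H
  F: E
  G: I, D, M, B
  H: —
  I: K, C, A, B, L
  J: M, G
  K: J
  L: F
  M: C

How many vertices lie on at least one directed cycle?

5

A vertex is on a directed cycle iff it belongs to a strongly connected component of size ≥ 2 (or has a self-loop).
The vertices on cycles are {A, G, I, J, K} — 5 in total.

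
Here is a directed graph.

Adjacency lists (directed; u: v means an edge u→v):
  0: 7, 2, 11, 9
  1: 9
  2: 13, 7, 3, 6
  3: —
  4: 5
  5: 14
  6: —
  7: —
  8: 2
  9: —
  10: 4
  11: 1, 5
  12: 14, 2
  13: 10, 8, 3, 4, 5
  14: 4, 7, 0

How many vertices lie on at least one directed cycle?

9

A vertex is on a directed cycle iff it belongs to a strongly connected component of size ≥ 2 (or has a self-loop).
The vertices on cycles are {0, 2, 4, 5, 8, 10, 11, 13, 14} — 9 in total.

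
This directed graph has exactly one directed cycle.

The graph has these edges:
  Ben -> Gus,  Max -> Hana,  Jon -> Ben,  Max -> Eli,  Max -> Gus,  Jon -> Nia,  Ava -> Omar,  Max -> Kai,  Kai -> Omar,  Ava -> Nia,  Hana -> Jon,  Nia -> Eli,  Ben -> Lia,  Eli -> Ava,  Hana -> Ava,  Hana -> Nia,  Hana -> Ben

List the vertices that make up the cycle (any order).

Ava, Eli, Nia

DFS with gray/black marking from Ava:
Ava gray
  Nia gray
    Eli gray
      Eli→Ava: Ava is gray → back edge
Back edge closes the cycle Ava → Nia → Eli → Ava; its vertices are {Ava, Eli, Nia}.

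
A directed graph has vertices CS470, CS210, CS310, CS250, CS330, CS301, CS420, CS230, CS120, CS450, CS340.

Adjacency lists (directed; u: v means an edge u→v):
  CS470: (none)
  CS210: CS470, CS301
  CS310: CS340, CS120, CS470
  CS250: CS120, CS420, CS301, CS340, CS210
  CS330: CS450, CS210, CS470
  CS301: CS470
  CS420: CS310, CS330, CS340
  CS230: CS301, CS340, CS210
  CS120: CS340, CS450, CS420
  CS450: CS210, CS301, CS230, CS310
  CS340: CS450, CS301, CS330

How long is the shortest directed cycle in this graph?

For each vertex v, BFS finds the shortest path from v back to v.
The shortest such closed walk is CS120 → CS420 → CS310 → CS120, length 3.

3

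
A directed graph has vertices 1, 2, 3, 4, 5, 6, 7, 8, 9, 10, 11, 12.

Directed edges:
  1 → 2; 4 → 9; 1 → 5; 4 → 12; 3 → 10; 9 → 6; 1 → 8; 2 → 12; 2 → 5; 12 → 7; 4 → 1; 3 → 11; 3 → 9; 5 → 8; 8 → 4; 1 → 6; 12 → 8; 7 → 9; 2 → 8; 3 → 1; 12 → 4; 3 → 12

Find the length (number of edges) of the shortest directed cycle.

2

For each vertex v, BFS finds the shortest path from v back to v.
The shortest such closed walk is 12 → 4 → 12, length 2.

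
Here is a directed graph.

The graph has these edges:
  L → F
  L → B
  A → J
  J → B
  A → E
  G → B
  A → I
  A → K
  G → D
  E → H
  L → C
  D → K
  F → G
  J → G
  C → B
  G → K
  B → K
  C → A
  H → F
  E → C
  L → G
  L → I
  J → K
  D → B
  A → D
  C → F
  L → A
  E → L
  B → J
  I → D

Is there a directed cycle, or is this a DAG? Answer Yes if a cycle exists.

DFS with white/gray/black marking, starting from I:
I gray
  D gray
    B gray
      J gray
        K gray
        K black
        J→B: B is gray → back edge
Back edge found, so a cycle exists: B → J → B.

Yes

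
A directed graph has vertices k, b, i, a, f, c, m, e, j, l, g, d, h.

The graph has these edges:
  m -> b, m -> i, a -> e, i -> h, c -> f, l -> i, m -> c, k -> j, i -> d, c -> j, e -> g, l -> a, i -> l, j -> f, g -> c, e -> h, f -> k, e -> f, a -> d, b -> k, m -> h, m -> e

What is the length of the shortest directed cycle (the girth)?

2

For each vertex v, BFS finds the shortest path from v back to v.
The shortest such closed walk is i → l → i, length 2.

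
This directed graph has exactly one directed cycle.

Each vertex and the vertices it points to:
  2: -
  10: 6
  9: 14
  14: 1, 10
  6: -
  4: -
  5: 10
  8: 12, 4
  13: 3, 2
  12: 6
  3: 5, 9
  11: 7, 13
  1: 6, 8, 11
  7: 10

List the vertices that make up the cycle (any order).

DFS with gray/black marking from 1:
1 gray
  6 gray
  6 black
  8 gray
    12 gray
      12→6: 6 black — skip
    12 black
    4 gray
    4 black
  8 black
  11 gray
    7 gray
      10 gray
        10→6: 6 black — skip
      10 black
    7 black
    13 gray
      3 gray
        5 gray
          5→10: 10 black — skip
        5 black
        9 gray
          14 gray
            14→1: 1 is gray → back edge
Back edge closes the cycle 1 → 11 → 13 → 3 → 9 → 14 → 1; its vertices are {1, 3, 9, 11, 13, 14}.

1, 3, 9, 11, 13, 14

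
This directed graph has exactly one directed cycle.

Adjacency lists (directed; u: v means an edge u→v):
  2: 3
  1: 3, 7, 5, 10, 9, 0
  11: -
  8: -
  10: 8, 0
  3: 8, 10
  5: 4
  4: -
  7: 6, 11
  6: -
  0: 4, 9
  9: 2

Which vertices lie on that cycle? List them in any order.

0, 2, 3, 9, 10

DFS with gray/black marking from 0:
0 gray
  4 gray
  4 black
  9 gray
    2 gray
      3 gray
        8 gray
        8 black
        10 gray
          10→8: 8 black — skip
          10→0: 0 is gray → back edge
Back edge closes the cycle 0 → 9 → 2 → 3 → 10 → 0; its vertices are {0, 2, 3, 9, 10}.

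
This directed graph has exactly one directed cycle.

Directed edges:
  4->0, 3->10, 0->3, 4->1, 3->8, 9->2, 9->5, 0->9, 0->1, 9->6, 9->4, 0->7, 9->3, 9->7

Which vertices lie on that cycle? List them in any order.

DFS with gray/black marking from 4:
4 gray
  1 gray
  1 black
  0 gray
    0→1: 1 black — skip
    3 gray
      8 gray
      8 black
      10 gray
      10 black
    3 black
    9 gray
      9→3: 3 black — skip
      9→4: 4 is gray → back edge
Back edge closes the cycle 4 → 0 → 9 → 4; its vertices are {0, 4, 9}.

0, 4, 9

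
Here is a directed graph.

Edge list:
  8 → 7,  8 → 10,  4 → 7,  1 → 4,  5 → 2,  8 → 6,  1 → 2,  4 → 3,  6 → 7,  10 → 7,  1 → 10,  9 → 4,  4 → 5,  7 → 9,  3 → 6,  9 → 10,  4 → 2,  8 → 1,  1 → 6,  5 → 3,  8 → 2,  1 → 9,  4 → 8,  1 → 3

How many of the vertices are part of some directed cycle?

9

A vertex is on a directed cycle iff it belongs to a strongly connected component of size ≥ 2 (or has a self-loop).
The vertices on cycles are {1, 3, 4, 5, 6, 7, 8, 9, 10} — 9 in total.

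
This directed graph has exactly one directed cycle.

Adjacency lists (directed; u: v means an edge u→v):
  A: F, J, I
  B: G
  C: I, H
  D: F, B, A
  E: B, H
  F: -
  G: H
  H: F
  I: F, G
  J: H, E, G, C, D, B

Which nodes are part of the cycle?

DFS with gray/black marking from J:
J gray
  H gray
    F gray
    F black
  H black
  E gray
    B gray
      G gray
        G→H: H black — skip
      G black
    B black
    E→H: H black — skip
  E black
  J→G: G black — skip
  C gray
    I gray
      I→F: F black — skip
      I→G: G black — skip
    I black
    C→H: H black — skip
  C black
  D gray
    D→F: F black — skip
    D→B: B black — skip
    A gray
      A→F: F black — skip
      A→J: J is gray → back edge
Back edge closes the cycle J → D → A → J; its vertices are {A, D, J}.

A, D, J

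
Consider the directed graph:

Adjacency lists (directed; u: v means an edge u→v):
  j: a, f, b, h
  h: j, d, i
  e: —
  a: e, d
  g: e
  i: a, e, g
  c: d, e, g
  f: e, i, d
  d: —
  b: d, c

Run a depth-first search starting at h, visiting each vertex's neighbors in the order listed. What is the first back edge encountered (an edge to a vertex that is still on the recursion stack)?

j→h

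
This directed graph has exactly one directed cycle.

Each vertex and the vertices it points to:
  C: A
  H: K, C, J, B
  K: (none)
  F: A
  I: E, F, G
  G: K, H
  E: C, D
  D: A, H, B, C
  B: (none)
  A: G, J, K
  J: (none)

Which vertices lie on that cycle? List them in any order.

A, C, G, H

DFS with gray/black marking from G:
G gray
  K gray
  K black
  H gray
    H→K: K black — skip
    C gray
      A gray
        A→G: G is gray → back edge
Back edge closes the cycle G → H → C → A → G; its vertices are {A, C, G, H}.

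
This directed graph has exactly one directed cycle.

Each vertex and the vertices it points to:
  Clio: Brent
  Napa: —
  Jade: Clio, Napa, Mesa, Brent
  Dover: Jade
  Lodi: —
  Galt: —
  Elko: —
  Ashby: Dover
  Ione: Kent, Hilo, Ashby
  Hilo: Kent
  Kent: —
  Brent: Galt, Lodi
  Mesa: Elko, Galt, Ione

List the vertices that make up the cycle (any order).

Ione, Jade, Mesa, Ashby, Dover

DFS with gray/black marking from Dover:
Dover gray
  Jade gray
    Clio gray
      Brent gray
        Galt gray
        Galt black
        Lodi gray
        Lodi black
      Brent black
    Clio black
    Napa gray
    Napa black
    Mesa gray
      Elko gray
      Elko black
      Mesa→Galt: Galt black — skip
      Ione gray
        Kent gray
        Kent black
        Hilo gray
          Hilo→Kent: Kent black — skip
        Hilo black
        Ashby gray
          Ashby→Dover: Dover is gray → back edge
Back edge closes the cycle Dover → Jade → Mesa → Ione → Ashby → Dover; its vertices are {Ione, Jade, Mesa, Ashby, Dover}.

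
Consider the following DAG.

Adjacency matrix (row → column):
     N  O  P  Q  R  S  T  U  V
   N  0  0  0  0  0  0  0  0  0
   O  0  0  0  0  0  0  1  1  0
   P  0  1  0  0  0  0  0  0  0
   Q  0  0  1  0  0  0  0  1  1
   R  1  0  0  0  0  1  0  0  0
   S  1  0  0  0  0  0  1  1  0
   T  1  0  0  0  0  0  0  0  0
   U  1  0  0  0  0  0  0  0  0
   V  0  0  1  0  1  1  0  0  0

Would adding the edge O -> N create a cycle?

No

Adding O→N creates a cycle iff N can already reach O.
Explore from N: no path reaches O. The graph stays acyclic.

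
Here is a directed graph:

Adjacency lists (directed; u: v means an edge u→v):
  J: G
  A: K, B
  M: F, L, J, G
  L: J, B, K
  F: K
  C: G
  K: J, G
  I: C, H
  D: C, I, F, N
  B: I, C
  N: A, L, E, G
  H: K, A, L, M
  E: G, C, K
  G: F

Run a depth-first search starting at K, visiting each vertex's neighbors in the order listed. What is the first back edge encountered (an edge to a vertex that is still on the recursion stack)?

DFS from K (visiting each vertex's neighbors in the order listed); mark gray on enter, black on exit:
K gray
  J gray
    G gray
      F gray
        F→K: K is gray → back edge
First back edge: F → K.

F→K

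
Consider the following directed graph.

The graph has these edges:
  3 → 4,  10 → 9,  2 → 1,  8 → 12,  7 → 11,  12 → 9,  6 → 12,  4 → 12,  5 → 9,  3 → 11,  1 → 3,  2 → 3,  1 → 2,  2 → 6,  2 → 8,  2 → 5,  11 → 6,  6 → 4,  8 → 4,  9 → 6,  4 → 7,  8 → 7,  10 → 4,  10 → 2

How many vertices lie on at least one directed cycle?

8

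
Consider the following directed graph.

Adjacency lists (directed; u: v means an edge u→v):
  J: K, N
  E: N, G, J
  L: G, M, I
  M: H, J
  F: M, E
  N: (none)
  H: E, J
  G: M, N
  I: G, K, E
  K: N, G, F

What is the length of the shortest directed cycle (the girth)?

For each vertex v, BFS finds the shortest path from v back to v.
The shortest such closed walk is M → J → K → G → M, length 4.

4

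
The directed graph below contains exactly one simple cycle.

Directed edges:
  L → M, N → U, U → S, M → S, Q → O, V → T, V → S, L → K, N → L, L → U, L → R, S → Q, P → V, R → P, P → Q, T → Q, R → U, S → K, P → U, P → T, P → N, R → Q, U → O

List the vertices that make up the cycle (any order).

L, N, P, R

DFS with gray/black marking from L:
L gray
  R gray
    U gray
      S gray
        Q gray
          O gray
          O black
        Q black
        K gray
        K black
      S black
      U→O: O black — skip
    U black
    R→Q: Q black — skip
    P gray
      V gray
        V→S: S black — skip
        T gray
          T→Q: Q black — skip
        T black
      V black
      P→U: U black — skip
      P→T: T black — skip
      N gray
        N→L: L is gray → back edge
Back edge closes the cycle L → R → P → N → L; its vertices are {L, N, P, R}.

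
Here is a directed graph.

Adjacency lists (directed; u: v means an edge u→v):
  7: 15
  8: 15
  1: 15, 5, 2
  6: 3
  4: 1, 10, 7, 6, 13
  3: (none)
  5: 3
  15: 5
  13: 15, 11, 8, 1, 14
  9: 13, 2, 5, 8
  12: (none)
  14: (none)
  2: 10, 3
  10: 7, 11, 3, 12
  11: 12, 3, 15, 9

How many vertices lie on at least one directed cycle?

6

A vertex is on a directed cycle iff it belongs to a strongly connected component of size ≥ 2 (or has a self-loop).
The vertices on cycles are {1, 2, 9, 10, 11, 13} — 6 in total.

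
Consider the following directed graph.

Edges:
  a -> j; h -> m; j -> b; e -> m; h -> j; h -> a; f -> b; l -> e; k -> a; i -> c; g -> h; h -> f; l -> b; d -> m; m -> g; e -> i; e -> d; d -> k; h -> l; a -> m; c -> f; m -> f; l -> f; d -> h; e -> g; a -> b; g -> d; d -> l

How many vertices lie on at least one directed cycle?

8

A vertex is on a directed cycle iff it belongs to a strongly connected component of size ≥ 2 (or has a self-loop).
The vertices on cycles are {a, d, e, g, h, k, l, m} — 8 in total.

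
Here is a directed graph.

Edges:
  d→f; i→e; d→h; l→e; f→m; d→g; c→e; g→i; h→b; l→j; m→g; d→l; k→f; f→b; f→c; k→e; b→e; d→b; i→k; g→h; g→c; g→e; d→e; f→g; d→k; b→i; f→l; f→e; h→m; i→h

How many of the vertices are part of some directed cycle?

7

A vertex is on a directed cycle iff it belongs to a strongly connected component of size ≥ 2 (or has a self-loop).
The vertices on cycles are {b, f, g, h, i, k, m} — 7 in total.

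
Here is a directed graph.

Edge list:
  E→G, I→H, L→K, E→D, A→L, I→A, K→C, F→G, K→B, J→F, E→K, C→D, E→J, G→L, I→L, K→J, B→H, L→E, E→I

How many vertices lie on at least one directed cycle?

A vertex is on a directed cycle iff it belongs to a strongly connected component of size ≥ 2 (or has a self-loop).
The vertices on cycles are {A, E, F, G, I, J, K, L} — 8 in total.

8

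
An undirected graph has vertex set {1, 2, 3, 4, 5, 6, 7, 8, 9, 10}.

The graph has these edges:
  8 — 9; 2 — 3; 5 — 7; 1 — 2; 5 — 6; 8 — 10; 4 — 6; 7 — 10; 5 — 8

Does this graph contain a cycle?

Yes

DFS, tracking each vertex's parent; an edge to a visited non-parent vertex closes a cycle.
Start from 4:
visit 4 (parent –)
  visit 6 (parent 4)
    6–4: parent, skip
    visit 5 (parent 6)
      visit 8 (parent 5)
        visit 10 (parent 8)
          visit 7 (parent 10)
            7–5: 5 visited and ≠ parent → cycle
Cycle: 5 – 8 – 10 – 7 – 5.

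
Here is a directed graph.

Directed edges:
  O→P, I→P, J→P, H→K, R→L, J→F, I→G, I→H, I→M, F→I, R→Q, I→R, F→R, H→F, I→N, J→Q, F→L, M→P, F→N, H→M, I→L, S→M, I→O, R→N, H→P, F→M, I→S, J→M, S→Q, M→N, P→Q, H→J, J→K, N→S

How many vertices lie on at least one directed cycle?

7

A vertex is on a directed cycle iff it belongs to a strongly connected component of size ≥ 2 (or has a self-loop).
The vertices on cycles are {F, H, I, J, M, N, S} — 7 in total.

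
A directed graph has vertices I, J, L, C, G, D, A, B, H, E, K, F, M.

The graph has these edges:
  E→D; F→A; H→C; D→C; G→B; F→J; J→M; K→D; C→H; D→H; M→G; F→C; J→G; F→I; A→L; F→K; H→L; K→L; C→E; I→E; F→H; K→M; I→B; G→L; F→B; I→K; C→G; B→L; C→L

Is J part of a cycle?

J lies on a cycle iff there is a path from J back to itself.
Exploring from J, it never reaches itself; equivalently, its strongly connected component is a singleton.

No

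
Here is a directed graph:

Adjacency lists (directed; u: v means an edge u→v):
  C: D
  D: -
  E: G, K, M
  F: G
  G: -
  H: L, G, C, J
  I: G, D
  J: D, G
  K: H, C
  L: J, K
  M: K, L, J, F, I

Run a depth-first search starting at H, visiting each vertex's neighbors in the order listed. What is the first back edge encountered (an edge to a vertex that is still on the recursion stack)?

DFS from H (visiting each vertex's neighbors in the order listed); mark gray on enter, black on exit:
H gray
  L gray
    J gray
      D gray
      D black
      G gray
      G black
    J black
    K gray
      K→H: H is gray → back edge
First back edge: K → H.

K→H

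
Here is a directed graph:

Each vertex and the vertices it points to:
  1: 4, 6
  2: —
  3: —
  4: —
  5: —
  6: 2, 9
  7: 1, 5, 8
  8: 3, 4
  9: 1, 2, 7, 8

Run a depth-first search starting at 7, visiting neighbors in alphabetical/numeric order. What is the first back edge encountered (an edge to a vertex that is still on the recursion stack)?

9→1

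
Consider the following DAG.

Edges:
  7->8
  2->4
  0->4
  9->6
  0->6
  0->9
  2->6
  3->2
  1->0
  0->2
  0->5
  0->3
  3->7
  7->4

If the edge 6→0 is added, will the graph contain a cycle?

Adding 6→0 creates a cycle iff 0 can already reach 6.
Path from 0: 0 → 6.
So 0 → … → 6 → 0 is a cycle.

Yes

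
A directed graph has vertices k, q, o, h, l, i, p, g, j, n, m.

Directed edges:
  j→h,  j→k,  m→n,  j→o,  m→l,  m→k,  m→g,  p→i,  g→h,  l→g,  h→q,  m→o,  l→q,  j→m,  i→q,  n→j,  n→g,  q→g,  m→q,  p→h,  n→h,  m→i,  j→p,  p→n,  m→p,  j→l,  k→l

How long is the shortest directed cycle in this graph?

3

For each vertex v, BFS finds the shortest path from v back to v.
The shortest such closed walk is j → p → n → j, length 3.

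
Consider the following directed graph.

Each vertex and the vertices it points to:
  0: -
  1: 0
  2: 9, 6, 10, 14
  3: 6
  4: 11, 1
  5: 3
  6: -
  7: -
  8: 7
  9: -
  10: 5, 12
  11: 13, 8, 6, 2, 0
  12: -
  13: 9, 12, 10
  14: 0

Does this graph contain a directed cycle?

DFS with white/gray/black marking, starting from 14:
14 gray
  0 gray
  0 black
14 black
1 gray
  1→0: 0 black — skip
1 black
2 gray
  9 gray
  9 black
  6 gray
  6 black
  10 gray
    5 gray
      3 gray
        3→6: 6 black — skip
      3 black
    5 black
    12 gray
    12 black
  10 black
  2→14: 14 black — skip
2 black
4 gray
  11 gray
    13 gray
      13→9: 9 black — skip
      13→12: 12 black — skip
      13→10: 10 black — skip
    13 black
    8 gray
      7 gray
      7 black
    8 black
    11→6: 6 black — skip
    11→2: 2 black — skip
    11→0: 0 black — skip
  11 black
  4→1: 1 black — skip
4 black
Every edge goes to a white or black vertex — no back edge, so the graph is acyclic.

No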